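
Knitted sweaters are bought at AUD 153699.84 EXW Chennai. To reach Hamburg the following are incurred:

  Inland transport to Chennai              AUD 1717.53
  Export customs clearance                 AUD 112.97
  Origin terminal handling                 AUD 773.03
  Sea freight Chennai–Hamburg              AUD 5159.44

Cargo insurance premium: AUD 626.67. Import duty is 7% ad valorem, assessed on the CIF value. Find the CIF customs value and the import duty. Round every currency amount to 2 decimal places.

CIF = EXW price + pre-shipment costs + freight + insurance
CIF = 153699.84 + 1717.53 + 112.97 + 773.03 + 5159.44 + 626.67 = 162089.48
Import duty = 162089.48 × 7% = 11346.26

CIF value: AUD 162089.48; import duty: AUD 11346.26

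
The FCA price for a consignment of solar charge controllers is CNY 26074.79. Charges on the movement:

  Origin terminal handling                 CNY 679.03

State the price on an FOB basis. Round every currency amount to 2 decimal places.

FOB price: CNY 26753.82

From FCA to FOB, the seller additionally bears: origin terminal.
FOB price = 26074.79 + 679.03 = 26753.82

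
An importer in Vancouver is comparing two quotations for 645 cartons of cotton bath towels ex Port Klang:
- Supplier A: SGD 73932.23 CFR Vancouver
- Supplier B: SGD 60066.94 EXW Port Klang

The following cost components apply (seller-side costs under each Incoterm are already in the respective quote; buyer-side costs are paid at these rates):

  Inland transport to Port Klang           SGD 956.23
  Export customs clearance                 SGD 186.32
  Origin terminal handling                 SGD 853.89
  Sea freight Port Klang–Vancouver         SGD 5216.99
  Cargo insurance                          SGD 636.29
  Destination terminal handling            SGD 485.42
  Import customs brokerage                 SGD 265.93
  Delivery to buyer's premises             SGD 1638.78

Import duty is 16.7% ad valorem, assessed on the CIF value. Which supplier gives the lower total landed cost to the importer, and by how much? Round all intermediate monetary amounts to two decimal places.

Supplier B is cheaper by SGD 7762.72

Supplier A (CFR):
CIF value = CFR price + insurance = 73932.23 + 636.29 = 74568.52
Import duty = 74568.52 × 16.7% = 12452.94
Buyer bears (A): 636.29 + 485.42 + 265.93 + 1638.78 = 3026.42
Landed cost (A) = invoice 73932.23 + 3026.42 + duty 12452.94 = 89411.59
Supplier B (EXW):
CIF value = EXW price + inland to port + export clearance + origin terminal + freight + insurance = 60066.94 + 956.23 + 186.32 + 853.89 + 5216.99 + 636.29 = 67916.66
Import duty = 67916.66 × 16.7% = 11342.08
Buyer bears (B): 956.23 + 186.32 + 853.89 + 5216.99 + 636.29 + 485.42 + 265.93 + 1638.78 = 10239.85
Landed cost (B) = invoice 60066.94 + 10239.85 + duty 11342.08 = 81648.87
Difference = |89411.59 − 81648.87| = 7762.72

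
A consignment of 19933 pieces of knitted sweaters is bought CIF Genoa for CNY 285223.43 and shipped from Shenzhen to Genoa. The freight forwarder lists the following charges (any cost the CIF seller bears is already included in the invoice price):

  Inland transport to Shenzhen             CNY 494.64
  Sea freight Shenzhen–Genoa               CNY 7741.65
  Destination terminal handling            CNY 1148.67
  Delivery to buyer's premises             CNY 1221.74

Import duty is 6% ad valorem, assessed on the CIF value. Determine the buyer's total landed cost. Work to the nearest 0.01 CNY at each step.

Total landed cost: CNY 304707.25

CIF: the seller pays costs through ocean freight and marine insurance to the destination port.
Already in the invoice (seller's account under CIF): inland to port, freight — exclude.
The CIF price already equals the CIF value: 285223.43
Import duty = 285223.43 × 6% = 17113.41
Buyer bears: destination terminal 1148.67 + delivery 1221.74 + duty 17113.41 = 19483.82
Landed cost = invoice 285223.43 + 19483.82 = 304707.25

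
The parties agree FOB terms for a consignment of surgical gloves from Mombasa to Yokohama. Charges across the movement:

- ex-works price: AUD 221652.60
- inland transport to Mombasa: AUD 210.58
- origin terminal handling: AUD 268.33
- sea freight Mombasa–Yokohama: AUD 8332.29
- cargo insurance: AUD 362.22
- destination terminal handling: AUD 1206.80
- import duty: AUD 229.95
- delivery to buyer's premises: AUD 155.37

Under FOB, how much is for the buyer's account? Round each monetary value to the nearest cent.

Buyer's account: AUD 10286.63

FOB: the seller bears costs until goods are on board at the origin port; the buyer bears freight, insurance and all costs thereafter.
Seller's account: goods 221652.60 + inland to port 210.58 + origin terminal 268.33 = 222131.51
Buyer's account: freight 8332.29 + insurance 362.22 + destination terminal 1206.80 + duty 229.95 + delivery 155.37 = 10286.63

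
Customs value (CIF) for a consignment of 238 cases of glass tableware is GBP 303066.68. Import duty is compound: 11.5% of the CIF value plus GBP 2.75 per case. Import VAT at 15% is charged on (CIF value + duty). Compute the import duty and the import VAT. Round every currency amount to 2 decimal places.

Import duty: GBP 35507.17; import VAT: GBP 50786.08

Ad valorem component: 303066.68 × 11.5% = 34852.67
Specific component: 238 × 2.75 = 654.50
Import duty = 34852.67 + 654.50 = 35507.17
VAT base = CIF + duty = 303066.68 + 35507.17 = 338573.85
Import VAT = 338573.85 × 15% = 50786.08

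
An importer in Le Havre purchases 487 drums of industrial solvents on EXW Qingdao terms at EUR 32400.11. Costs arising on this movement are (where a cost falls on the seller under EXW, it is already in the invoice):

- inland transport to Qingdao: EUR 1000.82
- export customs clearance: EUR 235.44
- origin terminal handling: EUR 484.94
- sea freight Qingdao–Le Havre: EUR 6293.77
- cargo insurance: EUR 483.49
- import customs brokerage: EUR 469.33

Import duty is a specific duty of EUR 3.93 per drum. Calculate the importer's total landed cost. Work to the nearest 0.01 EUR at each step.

EXW: the seller makes goods available at their premises; the buyer bears all onward costs.
CIF value = EXW price + inland to port + export clearance + origin terminal + freight + insurance = 32400.11 + 1000.82 + 235.44 + 484.94 + 6293.77 + 483.49 = 40898.57
Import duty = 487 × 3.93 = 1913.91
Buyer bears: inland to port 1000.82 + export clearance 235.44 + origin terminal 484.94 + freight 6293.77 + insurance 483.49 + brokerage 469.33 + duty 1913.91 = 10881.70
Landed cost = invoice 32400.11 + 10881.70 = 43281.81

Total landed cost: EUR 43281.81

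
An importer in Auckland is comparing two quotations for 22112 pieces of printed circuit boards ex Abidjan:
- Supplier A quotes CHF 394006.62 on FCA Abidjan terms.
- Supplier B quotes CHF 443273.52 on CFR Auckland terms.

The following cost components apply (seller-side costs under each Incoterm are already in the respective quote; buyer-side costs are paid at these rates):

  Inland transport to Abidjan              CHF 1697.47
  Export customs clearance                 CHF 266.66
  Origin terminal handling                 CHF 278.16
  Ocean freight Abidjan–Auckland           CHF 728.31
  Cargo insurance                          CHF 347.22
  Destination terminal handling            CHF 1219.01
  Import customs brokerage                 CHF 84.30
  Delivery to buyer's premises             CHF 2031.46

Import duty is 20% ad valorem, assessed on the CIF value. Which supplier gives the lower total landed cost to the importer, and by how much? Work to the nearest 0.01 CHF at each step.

Supplier A is cheaper by CHF 57912.52

Supplier A (FCA):
CIF value = FCA price + origin terminal + freight + insurance = 394006.62 + 278.16 + 728.31 + 347.22 = 395360.31
Import duty = 395360.31 × 20% = 79072.06
Buyer bears (A): 278.16 + 728.31 + 347.22 + 1219.01 + 84.30 + 2031.46 = 4688.46
Landed cost (A) = invoice 394006.62 + 4688.46 + duty 79072.06 = 477767.14
Supplier B (CFR):
CIF value = CFR price + insurance = 443273.52 + 347.22 = 443620.74
Import duty = 443620.74 × 20% = 88724.15
Buyer bears (B): 347.22 + 1219.01 + 84.30 + 2031.46 = 3681.99
Landed cost (B) = invoice 443273.52 + 3681.99 + duty 88724.15 = 535679.66
Difference = |477767.14 − 535679.66| = 57912.52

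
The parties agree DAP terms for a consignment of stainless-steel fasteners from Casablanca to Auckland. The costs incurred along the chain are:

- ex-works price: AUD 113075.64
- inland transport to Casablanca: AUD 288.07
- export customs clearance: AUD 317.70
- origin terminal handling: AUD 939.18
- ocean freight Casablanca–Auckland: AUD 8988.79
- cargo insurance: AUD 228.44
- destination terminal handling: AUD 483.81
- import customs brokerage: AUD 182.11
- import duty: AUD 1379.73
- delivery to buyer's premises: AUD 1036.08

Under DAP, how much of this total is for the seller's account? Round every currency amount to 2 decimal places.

Seller's account: AUD 125357.71

DAP: the seller bears all costs to the named destination except import duty and clearance.
Seller's account: goods 113075.64 + inland to port 288.07 + export clearance 317.70 + origin terminal 939.18 + freight 8988.79 + insurance 228.44 + destination terminal 483.81 + delivery 1036.08 = 125357.71
Buyer's account: brokerage 182.11 + duty 1379.73 = 1561.84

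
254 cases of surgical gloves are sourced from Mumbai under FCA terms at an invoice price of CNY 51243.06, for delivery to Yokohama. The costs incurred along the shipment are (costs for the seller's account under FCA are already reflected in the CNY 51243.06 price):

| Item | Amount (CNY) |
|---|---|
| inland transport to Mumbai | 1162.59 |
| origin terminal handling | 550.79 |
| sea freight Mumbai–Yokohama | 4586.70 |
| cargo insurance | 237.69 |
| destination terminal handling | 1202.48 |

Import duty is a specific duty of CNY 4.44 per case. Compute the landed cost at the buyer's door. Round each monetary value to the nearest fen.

Total landed cost: CNY 58948.48

FCA: the seller delivers export-cleared goods to the carrier; the buyer bears costs from that point.
Already in the invoice (seller's account under FCA): inland to port — exclude.
CIF value = FCA price + origin terminal + freight + insurance = 51243.06 + 550.79 + 4586.70 + 237.69 = 56618.24
Import duty = 254 × 4.44 = 1127.76
Buyer bears: origin terminal 550.79 + freight 4586.70 + insurance 237.69 + destination terminal 1202.48 + duty 1127.76 = 7705.42
Landed cost = invoice 51243.06 + 7705.42 = 58948.48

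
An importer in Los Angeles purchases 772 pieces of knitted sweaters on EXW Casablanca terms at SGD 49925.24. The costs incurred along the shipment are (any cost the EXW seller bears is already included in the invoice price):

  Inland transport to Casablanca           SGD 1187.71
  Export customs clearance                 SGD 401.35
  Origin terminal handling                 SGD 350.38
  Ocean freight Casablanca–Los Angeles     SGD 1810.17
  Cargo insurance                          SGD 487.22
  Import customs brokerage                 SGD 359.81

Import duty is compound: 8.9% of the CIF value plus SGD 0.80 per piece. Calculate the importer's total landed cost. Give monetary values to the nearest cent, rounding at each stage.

EXW: the seller makes goods available at their premises; the buyer bears all onward costs.
CIF value = EXW price + inland to port + export clearance + origin terminal + freight + insurance = 49925.24 + 1187.71 + 401.35 + 350.38 + 1810.17 + 487.22 = 54162.07
Ad valorem component: 54162.07 × 8.9% = 4820.42
Specific component: 772 × 0.80 = 617.60
Import duty = 4820.42 + 617.60 = 5438.02
Buyer bears: inland to port 1187.71 + export clearance 401.35 + origin terminal 350.38 + freight 1810.17 + insurance 487.22 + brokerage 359.81 + duty 5438.02 = 10034.66
Landed cost = invoice 49925.24 + 10034.66 = 59959.90

Total landed cost: SGD 59959.90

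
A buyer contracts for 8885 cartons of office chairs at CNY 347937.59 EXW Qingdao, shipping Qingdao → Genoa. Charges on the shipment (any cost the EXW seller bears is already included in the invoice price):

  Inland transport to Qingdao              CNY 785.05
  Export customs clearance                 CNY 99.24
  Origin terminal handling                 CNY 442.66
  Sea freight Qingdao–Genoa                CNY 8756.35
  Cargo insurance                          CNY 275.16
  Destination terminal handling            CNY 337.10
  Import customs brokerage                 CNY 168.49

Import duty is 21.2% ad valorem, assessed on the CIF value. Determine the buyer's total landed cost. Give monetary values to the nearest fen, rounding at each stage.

EXW: the seller makes goods available at their premises; the buyer bears all onward costs.
CIF value = EXW price + inland to port + export clearance + origin terminal + freight + insurance = 347937.59 + 785.05 + 99.24 + 442.66 + 8756.35 + 275.16 = 358296.05
Import duty = 358296.05 × 21.2% = 75958.76
Buyer bears: inland to port 785.05 + export clearance 99.24 + origin terminal 442.66 + freight 8756.35 + insurance 275.16 + destination terminal 337.10 + brokerage 168.49 + duty 75958.76 = 86822.81
Landed cost = invoice 347937.59 + 86822.81 = 434760.40

Total landed cost: CNY 434760.40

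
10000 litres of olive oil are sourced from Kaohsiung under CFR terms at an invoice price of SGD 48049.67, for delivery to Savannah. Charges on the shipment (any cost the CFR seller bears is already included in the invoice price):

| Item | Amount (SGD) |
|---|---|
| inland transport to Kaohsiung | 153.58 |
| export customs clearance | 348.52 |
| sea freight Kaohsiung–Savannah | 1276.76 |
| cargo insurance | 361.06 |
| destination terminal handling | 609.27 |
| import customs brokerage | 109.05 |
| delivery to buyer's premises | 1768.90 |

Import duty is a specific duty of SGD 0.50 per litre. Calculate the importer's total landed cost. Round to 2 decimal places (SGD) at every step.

Total landed cost: SGD 55897.95

CFR: the seller pays costs through ocean freight to the destination port, but not insurance.
Already in the invoice (seller's account under CFR): inland to port, export clearance, freight — exclude.
CIF value = CFR price + insurance = 48049.67 + 361.06 = 48410.73
Import duty = 10000 × 0.50 = 5000.00
Buyer bears: insurance 361.06 + destination terminal 609.27 + brokerage 109.05 + delivery 1768.90 + duty 5000.00 = 7848.28
Landed cost = invoice 48049.67 + 7848.28 = 55897.95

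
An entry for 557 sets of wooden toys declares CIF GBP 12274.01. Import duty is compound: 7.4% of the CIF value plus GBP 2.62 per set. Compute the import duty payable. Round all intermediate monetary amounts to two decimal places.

Import duty: GBP 2367.62

Ad valorem component: 12274.01 × 7.4% = 908.28
Specific component: 557 × 2.62 = 1459.34
Import duty = 908.28 + 1459.34 = 2367.62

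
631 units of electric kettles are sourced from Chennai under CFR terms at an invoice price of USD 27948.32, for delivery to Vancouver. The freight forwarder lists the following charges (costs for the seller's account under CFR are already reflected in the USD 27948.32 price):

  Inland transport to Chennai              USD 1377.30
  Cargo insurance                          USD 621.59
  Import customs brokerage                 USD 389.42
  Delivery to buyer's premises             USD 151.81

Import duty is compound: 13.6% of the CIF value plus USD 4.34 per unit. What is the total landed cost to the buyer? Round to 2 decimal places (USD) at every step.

CFR: the seller pays costs through ocean freight to the destination port, but not insurance.
Already in the invoice (seller's account under CFR): inland to port — exclude.
CIF value = CFR price + insurance = 27948.32 + 621.59 = 28569.91
Ad valorem component: 28569.91 × 13.6% = 3885.51
Specific component: 631 × 4.34 = 2738.54
Import duty = 3885.51 + 2738.54 = 6624.05
Buyer bears: insurance 621.59 + brokerage 389.42 + delivery 151.81 + duty 6624.05 = 7786.87
Landed cost = invoice 27948.32 + 7786.87 = 35735.19

Total landed cost: USD 35735.19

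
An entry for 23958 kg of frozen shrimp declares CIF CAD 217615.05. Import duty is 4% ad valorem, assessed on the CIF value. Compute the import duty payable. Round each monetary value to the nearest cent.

Import duty = 217615.05 × 4% = 8704.60

Import duty: CAD 8704.60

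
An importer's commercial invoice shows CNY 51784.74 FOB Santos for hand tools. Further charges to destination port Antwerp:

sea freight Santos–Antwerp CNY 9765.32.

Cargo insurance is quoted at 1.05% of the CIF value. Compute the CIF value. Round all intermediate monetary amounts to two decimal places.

CIF value: CNY 62203.19

Let C be the CIF value. C = FOB price + freight + 1.05% × C
C − 1.05% × C = 51784.74 + 9765.32
0.9895 × C = 61550.06
C = 61550.06 / 0.9895 = 62203.19
Insurance premium = 1.05% × 62203.19 = 653.13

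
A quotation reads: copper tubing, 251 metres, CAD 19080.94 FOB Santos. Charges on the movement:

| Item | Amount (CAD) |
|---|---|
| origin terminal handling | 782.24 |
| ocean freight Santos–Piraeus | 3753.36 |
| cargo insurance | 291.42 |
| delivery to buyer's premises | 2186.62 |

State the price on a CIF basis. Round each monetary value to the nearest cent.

CIF price: CAD 23125.72

Not relevant to the conversion: origin terminal — on the seller under both FOB and CIF; already in the FOB price and stays in the CIF price. delivery — on the buyer under both terms; not part of either seller's price.
From FOB to CIF, the seller additionally bears: freight, insurance.
CIF price = 19080.94 + 3753.36 + 291.42 = 23125.72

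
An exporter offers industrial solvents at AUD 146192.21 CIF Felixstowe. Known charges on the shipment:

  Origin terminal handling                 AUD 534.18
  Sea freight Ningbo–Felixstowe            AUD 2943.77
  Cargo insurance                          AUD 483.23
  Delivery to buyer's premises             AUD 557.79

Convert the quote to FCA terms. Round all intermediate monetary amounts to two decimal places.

Not relevant to the conversion: delivery — on the buyer under both terms; not part of either seller's price.
From CIF to FCA, the seller no longer bears: origin terminal, freight, insurance.
FCA price = 146192.21 − 534.18 − 2943.77 − 483.23 = 142231.03

FCA price: AUD 142231.03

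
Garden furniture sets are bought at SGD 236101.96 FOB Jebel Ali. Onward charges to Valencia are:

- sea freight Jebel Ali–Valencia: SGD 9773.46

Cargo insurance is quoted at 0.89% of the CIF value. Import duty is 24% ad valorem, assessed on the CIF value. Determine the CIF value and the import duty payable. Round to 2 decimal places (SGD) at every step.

CIF value: SGD 248083.36; import duty: SGD 59540.01

Let C be the CIF value. C = FOB price + freight + 0.89% × C
C − 0.89% × C = 236101.96 + 9773.46
0.9911 × C = 245875.42
C = 245875.42 / 0.9911 = 248083.36
Insurance premium = 0.89% × 248083.36 = 2207.94
Import duty = 248083.36 × 24% = 59540.01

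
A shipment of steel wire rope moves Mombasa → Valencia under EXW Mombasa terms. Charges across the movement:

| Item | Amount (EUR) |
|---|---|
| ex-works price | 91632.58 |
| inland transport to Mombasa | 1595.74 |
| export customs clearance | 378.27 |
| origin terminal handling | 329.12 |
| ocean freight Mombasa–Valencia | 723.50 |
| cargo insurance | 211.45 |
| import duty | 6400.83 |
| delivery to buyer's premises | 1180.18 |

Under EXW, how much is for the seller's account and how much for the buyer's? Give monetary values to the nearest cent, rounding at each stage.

Seller: EUR 91632.58; buyer: EUR 10819.09

EXW: the seller makes goods available at their premises; the buyer bears all onward costs.
Seller's account: goods 91632.58 = 91632.58
Buyer's account: inland to port 1595.74 + export clearance 378.27 + origin terminal 329.12 + freight 723.50 + insurance 211.45 + duty 6400.83 + delivery 1180.18 = 10819.09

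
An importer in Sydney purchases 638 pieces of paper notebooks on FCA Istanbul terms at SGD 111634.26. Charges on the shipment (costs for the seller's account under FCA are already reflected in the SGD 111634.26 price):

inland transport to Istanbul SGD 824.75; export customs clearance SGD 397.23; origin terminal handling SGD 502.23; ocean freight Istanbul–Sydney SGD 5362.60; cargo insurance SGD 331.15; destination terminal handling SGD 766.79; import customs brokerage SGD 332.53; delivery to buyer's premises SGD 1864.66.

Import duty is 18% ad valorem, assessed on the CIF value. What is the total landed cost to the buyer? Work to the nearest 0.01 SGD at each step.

Total landed cost: SGD 142003.66

FCA: the seller delivers export-cleared goods to the carrier; the buyer bears costs from that point.
Already in the invoice (seller's account under FCA): inland to port, export clearance — exclude.
CIF value = FCA price + origin terminal + freight + insurance = 111634.26 + 502.23 + 5362.60 + 331.15 = 117830.24
Import duty = 117830.24 × 18% = 21209.44
Buyer bears: origin terminal 502.23 + freight 5362.60 + insurance 331.15 + destination terminal 766.79 + brokerage 332.53 + delivery 1864.66 + duty 21209.44 = 30369.40
Landed cost = invoice 111634.26 + 30369.40 = 142003.66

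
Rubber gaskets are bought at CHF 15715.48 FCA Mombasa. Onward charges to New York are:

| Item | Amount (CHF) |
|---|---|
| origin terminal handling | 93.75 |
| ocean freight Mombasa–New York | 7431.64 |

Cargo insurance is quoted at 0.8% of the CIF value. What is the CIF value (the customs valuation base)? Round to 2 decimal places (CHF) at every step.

Let C be the CIF value. C = FCA price + pre-shipment costs + freight + 0.8% × C
C − 0.8% × C = 15715.48 + 93.75 + 7431.64
0.992 × C = 23240.87
C = 23240.87 / 0.992 = 23428.30
Insurance premium = 0.8% × 23428.30 = 187.43

CIF value: CHF 23428.30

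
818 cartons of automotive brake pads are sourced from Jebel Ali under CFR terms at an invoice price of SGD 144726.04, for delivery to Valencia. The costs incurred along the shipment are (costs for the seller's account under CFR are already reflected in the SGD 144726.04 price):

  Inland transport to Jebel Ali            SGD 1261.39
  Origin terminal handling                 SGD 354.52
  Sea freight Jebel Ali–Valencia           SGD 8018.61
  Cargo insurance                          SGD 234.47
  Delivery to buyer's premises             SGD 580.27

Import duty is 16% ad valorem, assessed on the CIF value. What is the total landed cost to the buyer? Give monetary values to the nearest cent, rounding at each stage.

Total landed cost: SGD 168734.46

CFR: the seller pays costs through ocean freight to the destination port, but not insurance.
Already in the invoice (seller's account under CFR): inland to port, origin terminal, freight — exclude.
CIF value = CFR price + insurance = 144726.04 + 234.47 = 144960.51
Import duty = 144960.51 × 16% = 23193.68
Buyer bears: insurance 234.47 + delivery 580.27 + duty 23193.68 = 24008.42
Landed cost = invoice 144726.04 + 24008.42 = 168734.46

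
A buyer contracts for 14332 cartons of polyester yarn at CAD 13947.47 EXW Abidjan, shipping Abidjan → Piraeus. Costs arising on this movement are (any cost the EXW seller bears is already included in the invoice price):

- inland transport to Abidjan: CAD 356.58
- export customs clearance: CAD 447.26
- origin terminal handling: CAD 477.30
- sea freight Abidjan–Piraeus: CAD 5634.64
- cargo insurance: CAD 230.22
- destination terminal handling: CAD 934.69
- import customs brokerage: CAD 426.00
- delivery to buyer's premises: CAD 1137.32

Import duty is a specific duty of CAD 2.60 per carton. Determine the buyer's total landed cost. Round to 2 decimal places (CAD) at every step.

Total landed cost: CAD 60854.68

EXW: the seller makes goods available at their premises; the buyer bears all onward costs.
CIF value = EXW price + inland to port + export clearance + origin terminal + freight + insurance = 13947.47 + 356.58 + 447.26 + 477.30 + 5634.64 + 230.22 = 21093.47
Import duty = 14332 × 2.60 = 37263.20
Buyer bears: inland to port 356.58 + export clearance 447.26 + origin terminal 477.30 + freight 5634.64 + insurance 230.22 + destination terminal 934.69 + brokerage 426.00 + delivery 1137.32 + duty 37263.20 = 46907.21
Landed cost = invoice 13947.47 + 46907.21 = 60854.68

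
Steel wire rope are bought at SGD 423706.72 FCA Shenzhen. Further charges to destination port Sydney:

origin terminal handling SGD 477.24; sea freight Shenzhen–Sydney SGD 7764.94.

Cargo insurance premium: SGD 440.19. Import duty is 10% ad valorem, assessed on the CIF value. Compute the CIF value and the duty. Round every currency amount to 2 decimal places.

CIF value: SGD 432389.09; import duty: SGD 43238.91

CIF = FCA price + pre-shipment costs + freight + insurance
CIF = 423706.72 + 477.24 + 7764.94 + 440.19 = 432389.09
Import duty = 432389.09 × 10% = 43238.91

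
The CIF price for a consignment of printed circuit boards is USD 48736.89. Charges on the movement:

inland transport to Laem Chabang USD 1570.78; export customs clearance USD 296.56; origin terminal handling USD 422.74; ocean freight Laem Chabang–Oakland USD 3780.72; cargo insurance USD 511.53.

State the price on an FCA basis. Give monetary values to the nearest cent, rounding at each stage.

FCA price: USD 44021.90

Not relevant to the conversion: inland to port, export clearance — on the seller under both CIF and FCA; already in the CIF price and stays in the FCA price.
From CIF to FCA, the seller no longer bears: origin terminal, freight, insurance.
FCA price = 48736.89 − 422.74 − 3780.72 − 511.53 = 44021.90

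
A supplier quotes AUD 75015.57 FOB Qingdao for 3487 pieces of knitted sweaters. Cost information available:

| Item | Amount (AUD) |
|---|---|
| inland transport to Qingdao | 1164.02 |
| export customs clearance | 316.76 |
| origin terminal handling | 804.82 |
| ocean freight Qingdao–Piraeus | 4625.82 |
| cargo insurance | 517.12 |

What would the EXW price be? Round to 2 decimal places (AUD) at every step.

Not relevant to the conversion: freight, insurance — on the buyer under both terms; not part of either seller's price.
From FOB to EXW, the seller no longer bears: inland to port, export clearance, origin terminal.
EXW price = 75015.57 − 1164.02 − 316.76 − 804.82 = 72729.97

EXW price: AUD 72729.97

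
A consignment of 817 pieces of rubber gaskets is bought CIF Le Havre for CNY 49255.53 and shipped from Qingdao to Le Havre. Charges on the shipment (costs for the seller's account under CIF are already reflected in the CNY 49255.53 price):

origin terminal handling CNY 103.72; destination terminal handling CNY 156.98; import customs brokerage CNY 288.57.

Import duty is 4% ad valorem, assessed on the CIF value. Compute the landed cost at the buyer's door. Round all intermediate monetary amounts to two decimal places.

CIF: the seller pays costs through ocean freight and marine insurance to the destination port.
Already in the invoice (seller's account under CIF): origin terminal — exclude.
The CIF price already equals the CIF value: 49255.53
Import duty = 49255.53 × 4% = 1970.22
Buyer bears: destination terminal 156.98 + brokerage 288.57 + duty 1970.22 = 2415.77
Landed cost = invoice 49255.53 + 2415.77 = 51671.30

Total landed cost: CNY 51671.30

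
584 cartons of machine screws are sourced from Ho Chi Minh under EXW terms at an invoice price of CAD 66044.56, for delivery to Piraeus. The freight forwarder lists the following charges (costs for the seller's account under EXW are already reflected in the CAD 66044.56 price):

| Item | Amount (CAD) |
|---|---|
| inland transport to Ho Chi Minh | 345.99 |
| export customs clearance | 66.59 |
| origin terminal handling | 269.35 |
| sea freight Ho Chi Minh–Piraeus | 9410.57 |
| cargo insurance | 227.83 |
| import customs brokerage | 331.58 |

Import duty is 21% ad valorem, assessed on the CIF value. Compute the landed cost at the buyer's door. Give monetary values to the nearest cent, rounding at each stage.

EXW: the seller makes goods available at their premises; the buyer bears all onward costs.
CIF value = EXW price + inland to port + export clearance + origin terminal + freight + insurance = 66044.56 + 345.99 + 66.59 + 269.35 + 9410.57 + 227.83 = 76364.89
Import duty = 76364.89 × 21% = 16036.63
Buyer bears: inland to port 345.99 + export clearance 66.59 + origin terminal 269.35 + freight 9410.57 + insurance 227.83 + brokerage 331.58 + duty 16036.63 = 26688.54
Landed cost = invoice 66044.56 + 26688.54 = 92733.10

Total landed cost: CAD 92733.10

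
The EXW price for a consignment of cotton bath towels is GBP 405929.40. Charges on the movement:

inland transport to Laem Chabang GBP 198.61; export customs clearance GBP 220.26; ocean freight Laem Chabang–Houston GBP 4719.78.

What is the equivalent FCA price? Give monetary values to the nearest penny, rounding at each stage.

FCA price: GBP 406348.27

Not relevant to the conversion: freight — on the buyer under both terms; not part of either seller's price.
From EXW to FCA, the seller additionally bears: inland to port, export clearance.
FCA price = 405929.40 + 198.61 + 220.26 = 406348.27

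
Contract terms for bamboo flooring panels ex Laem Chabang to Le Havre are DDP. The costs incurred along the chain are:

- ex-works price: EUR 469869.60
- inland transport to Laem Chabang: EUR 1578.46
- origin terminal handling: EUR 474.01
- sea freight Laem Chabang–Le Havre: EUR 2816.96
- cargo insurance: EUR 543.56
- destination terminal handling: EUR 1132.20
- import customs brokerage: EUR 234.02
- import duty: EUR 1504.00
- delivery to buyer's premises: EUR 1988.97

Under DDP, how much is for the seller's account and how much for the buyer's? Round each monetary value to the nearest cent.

DDP: the seller bears all costs including import duty.
Seller's account: goods 469869.60 + inland to port 1578.46 + origin terminal 474.01 + freight 2816.96 + insurance 543.56 + destination terminal 1132.20 + brokerage 234.02 + duty 1504.00 + delivery 1988.97 = 480141.78
Buyer's account: 0.00

Seller: EUR 480141.78; buyer: EUR 0.00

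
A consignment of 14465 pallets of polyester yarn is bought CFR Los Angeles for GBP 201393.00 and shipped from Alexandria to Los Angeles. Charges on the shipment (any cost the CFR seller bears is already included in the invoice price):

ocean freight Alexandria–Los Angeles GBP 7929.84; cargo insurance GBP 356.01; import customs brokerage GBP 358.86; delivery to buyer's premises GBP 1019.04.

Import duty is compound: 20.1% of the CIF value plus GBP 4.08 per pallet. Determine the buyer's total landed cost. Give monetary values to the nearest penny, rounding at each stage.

Total landed cost: GBP 302695.66

CFR: the seller pays costs through ocean freight to the destination port, but not insurance.
Already in the invoice (seller's account under CFR): freight — exclude.
CIF value = CFR price + insurance = 201393.00 + 356.01 = 201749.01
Ad valorem component: 201749.01 × 20.1% = 40551.55
Specific component: 14465 × 4.08 = 59017.20
Import duty = 40551.55 + 59017.20 = 99568.75
Buyer bears: insurance 356.01 + brokerage 358.86 + delivery 1019.04 + duty 99568.75 = 101302.66
Landed cost = invoice 201393.00 + 101302.66 = 302695.66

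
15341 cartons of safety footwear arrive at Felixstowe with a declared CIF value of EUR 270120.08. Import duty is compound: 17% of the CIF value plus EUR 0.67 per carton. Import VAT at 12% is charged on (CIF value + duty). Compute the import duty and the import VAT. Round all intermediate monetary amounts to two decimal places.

Ad valorem component: 270120.08 × 17% = 45920.41
Specific component: 15341 × 0.67 = 10278.47
Import duty = 45920.41 + 10278.47 = 56198.88
VAT base = CIF + duty = 270120.08 + 56198.88 = 326318.96
Import VAT = 326318.96 × 12% = 39158.28

Import duty: EUR 56198.88; import VAT: EUR 39158.28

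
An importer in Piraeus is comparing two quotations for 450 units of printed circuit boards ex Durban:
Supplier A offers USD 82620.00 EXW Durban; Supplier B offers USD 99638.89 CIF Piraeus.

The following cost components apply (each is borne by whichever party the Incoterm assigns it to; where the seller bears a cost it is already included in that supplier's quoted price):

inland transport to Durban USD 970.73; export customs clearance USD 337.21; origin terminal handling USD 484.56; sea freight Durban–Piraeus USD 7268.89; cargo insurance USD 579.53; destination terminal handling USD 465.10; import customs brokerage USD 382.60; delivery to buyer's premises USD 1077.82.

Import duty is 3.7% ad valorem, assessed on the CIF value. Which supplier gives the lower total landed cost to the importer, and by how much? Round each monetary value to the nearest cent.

Supplier A is cheaper by USD 7650.96

Supplier A (EXW):
CIF value = EXW price + inland to port + export clearance + origin terminal + freight + insurance = 82620.00 + 970.73 + 337.21 + 484.56 + 7268.89 + 579.53 = 92260.92
Import duty = 92260.92 × 3.7% = 3413.65
Buyer bears (A): 970.73 + 337.21 + 484.56 + 7268.89 + 579.53 + 465.10 + 382.60 + 1077.82 = 11566.44
Landed cost (A) = invoice 82620.00 + 11566.44 + duty 3413.65 = 97600.09
Supplier B (CIF):
The CIF price already equals the CIF value: 99638.89
Import duty = 99638.89 × 3.7% = 3686.64
Buyer bears (B): 465.10 + 382.60 + 1077.82 = 1925.52
Landed cost (B) = invoice 99638.89 + 1925.52 + duty 3686.64 = 105251.05
Difference = |97600.09 − 105251.05| = 7650.96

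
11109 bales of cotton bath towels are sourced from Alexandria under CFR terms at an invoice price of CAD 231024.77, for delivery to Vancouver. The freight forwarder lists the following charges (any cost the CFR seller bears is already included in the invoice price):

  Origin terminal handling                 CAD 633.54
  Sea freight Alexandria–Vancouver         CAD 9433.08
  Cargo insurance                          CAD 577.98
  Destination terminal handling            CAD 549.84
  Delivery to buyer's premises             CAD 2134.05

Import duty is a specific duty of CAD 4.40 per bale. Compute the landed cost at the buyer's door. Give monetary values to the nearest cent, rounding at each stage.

Total landed cost: CAD 283166.24

CFR: the seller pays costs through ocean freight to the destination port, but not insurance.
Already in the invoice (seller's account under CFR): origin terminal, freight — exclude.
CIF value = CFR price + insurance = 231024.77 + 577.98 = 231602.75
Import duty = 11109 × 4.40 = 48879.60
Buyer bears: insurance 577.98 + destination terminal 549.84 + delivery 2134.05 + duty 48879.60 = 52141.47
Landed cost = invoice 231024.77 + 52141.47 = 283166.24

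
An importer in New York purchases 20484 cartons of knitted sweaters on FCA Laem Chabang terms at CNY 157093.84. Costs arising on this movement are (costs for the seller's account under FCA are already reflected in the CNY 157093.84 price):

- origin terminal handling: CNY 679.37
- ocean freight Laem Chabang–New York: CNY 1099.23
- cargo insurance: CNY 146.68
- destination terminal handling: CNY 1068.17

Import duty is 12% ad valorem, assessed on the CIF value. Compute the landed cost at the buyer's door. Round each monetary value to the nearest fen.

Total landed cost: CNY 179169.58

FCA: the seller delivers export-cleared goods to the carrier; the buyer bears costs from that point.
CIF value = FCA price + origin terminal + freight + insurance = 157093.84 + 679.37 + 1099.23 + 146.68 = 159019.12
Import duty = 159019.12 × 12% = 19082.29
Buyer bears: origin terminal 679.37 + freight 1099.23 + insurance 146.68 + destination terminal 1068.17 + duty 19082.29 = 22075.74
Landed cost = invoice 157093.84 + 22075.74 = 179169.58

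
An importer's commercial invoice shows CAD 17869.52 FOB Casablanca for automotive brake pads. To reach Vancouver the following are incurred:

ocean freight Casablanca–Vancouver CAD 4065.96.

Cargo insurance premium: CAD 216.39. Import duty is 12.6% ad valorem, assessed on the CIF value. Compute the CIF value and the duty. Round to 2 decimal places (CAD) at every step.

CIF = FOB price + freight + insurance
CIF = 17869.52 + 4065.96 + 216.39 = 22151.87
Import duty = 22151.87 × 12.6% = 2791.14

CIF value: CAD 22151.87; import duty: CAD 2791.14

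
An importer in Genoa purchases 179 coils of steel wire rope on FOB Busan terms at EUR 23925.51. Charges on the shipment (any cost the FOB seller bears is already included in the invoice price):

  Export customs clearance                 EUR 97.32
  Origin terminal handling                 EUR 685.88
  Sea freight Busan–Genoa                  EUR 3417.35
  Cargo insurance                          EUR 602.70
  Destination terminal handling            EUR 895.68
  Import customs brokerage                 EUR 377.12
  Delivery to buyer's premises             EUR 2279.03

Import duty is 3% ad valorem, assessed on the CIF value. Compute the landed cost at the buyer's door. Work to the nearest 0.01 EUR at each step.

FOB: the seller bears costs until goods are on board at the origin port; the buyer bears freight, insurance and all costs thereafter.
Already in the invoice (seller's account under FOB): export clearance, origin terminal — exclude.
CIF value = FOB price + freight + insurance = 23925.51 + 3417.35 + 602.70 = 27945.56
Import duty = 27945.56 × 3% = 838.37
Buyer bears: freight 3417.35 + insurance 602.70 + destination terminal 895.68 + brokerage 377.12 + delivery 2279.03 + duty 838.37 = 8410.25
Landed cost = invoice 23925.51 + 8410.25 = 32335.76

Total landed cost: EUR 32335.76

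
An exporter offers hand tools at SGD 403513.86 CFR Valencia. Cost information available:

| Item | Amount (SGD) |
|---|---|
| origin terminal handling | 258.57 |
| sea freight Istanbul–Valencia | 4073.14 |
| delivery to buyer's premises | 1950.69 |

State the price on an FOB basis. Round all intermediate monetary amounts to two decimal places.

Not relevant to the conversion: origin terminal — on the seller under both CFR and FOB; already in the CFR price and stays in the FOB price. delivery — on the buyer under both terms; not part of either seller's price.
From CFR to FOB, the seller no longer bears: freight.
FOB price = 403513.86 − 4073.14 = 399440.72

FOB price: SGD 399440.72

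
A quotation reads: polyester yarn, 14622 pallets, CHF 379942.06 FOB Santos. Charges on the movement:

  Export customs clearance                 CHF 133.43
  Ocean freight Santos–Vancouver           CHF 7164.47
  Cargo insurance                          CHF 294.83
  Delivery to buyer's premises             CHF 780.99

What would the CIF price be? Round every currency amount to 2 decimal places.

Not relevant to the conversion: export clearance — on the seller under both FOB and CIF; already in the FOB price and stays in the CIF price. delivery — on the buyer under both terms; not part of either seller's price.
From FOB to CIF, the seller additionally bears: freight, insurance.
CIF price = 379942.06 + 7164.47 + 294.83 = 387401.36

CIF price: CHF 387401.36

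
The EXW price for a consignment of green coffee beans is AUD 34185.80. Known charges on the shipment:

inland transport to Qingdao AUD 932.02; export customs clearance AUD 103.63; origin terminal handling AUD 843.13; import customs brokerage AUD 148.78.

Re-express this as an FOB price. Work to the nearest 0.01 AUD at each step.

FOB price: AUD 36064.58

Not relevant to the conversion: brokerage — on the buyer under both terms; not part of either seller's price.
From EXW to FOB, the seller additionally bears: inland to port, export clearance, origin terminal.
FOB price = 34185.80 + 932.02 + 103.63 + 843.13 = 36064.58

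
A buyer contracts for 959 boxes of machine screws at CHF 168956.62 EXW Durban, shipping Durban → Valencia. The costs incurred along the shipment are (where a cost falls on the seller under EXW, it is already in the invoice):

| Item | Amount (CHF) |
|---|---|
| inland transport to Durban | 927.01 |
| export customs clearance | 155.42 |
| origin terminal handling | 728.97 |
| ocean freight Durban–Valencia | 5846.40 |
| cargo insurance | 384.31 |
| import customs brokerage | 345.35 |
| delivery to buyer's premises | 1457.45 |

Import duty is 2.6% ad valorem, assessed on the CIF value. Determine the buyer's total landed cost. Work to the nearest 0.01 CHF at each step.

EXW: the seller makes goods available at their premises; the buyer bears all onward costs.
CIF value = EXW price + inland to port + export clearance + origin terminal + freight + insurance = 168956.62 + 927.01 + 155.42 + 728.97 + 5846.40 + 384.31 = 176998.73
Import duty = 176998.73 × 2.6% = 4601.97
Buyer bears: inland to port 927.01 + export clearance 155.42 + origin terminal 728.97 + freight 5846.40 + insurance 384.31 + brokerage 345.35 + delivery 1457.45 + duty 4601.97 = 14446.88
Landed cost = invoice 168956.62 + 14446.88 = 183403.50

Total landed cost: CHF 183403.50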